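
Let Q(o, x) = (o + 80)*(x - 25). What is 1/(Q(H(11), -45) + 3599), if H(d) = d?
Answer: -1/2771 ≈ -0.00036088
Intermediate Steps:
Q(o, x) = (-25 + x)*(80 + o) (Q(o, x) = (80 + o)*(-25 + x) = (-25 + x)*(80 + o))
1/(Q(H(11), -45) + 3599) = 1/((-2000 - 25*11 + 80*(-45) + 11*(-45)) + 3599) = 1/((-2000 - 275 - 3600 - 495) + 3599) = 1/(-6370 + 3599) = 1/(-2771) = -1/2771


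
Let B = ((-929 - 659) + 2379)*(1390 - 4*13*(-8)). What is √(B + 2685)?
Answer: √1431231 ≈ 1196.3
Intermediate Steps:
B = 1428546 (B = (-1588 + 2379)*(1390 - 52*(-8)) = 791*(1390 + 416) = 791*1806 = 1428546)
√(B + 2685) = √(1428546 + 2685) = √1431231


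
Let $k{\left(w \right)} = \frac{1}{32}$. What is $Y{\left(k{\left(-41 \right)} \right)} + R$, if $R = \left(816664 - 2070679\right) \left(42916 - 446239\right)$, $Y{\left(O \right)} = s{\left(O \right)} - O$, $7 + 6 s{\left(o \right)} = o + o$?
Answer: $\frac{8092369469501}{16} \approx 5.0577 \cdot 10^{11}$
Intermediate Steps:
$s{\left(o \right)} = - \frac{7}{6} + \frac{o}{3}$ ($s{\left(o \right)} = - \frac{7}{6} + \frac{o + o}{6} = - \frac{7}{6} + \frac{2 o}{6} = - \frac{7}{6} + \frac{o}{3}$)
$k{\left(w \right)} = \frac{1}{32}$
$Y{\left(O \right)} = - \frac{7}{6} - \frac{2 O}{3}$ ($Y{\left(O \right)} = \left(- \frac{7}{6} + \frac{O}{3}\right) - O = - \frac{7}{6} - \frac{2 O}{3}$)
$R = 505773091845$ ($R = \left(-1254015\right) \left(-403323\right) = 505773091845$)
$Y{\left(k{\left(-41 \right)} \right)} + R = \left(- \frac{7}{6} - \frac{1}{48}\right) + 505773091845 = - \frac{19}{16} + 505773091845 = \frac{8092369469501}{16}$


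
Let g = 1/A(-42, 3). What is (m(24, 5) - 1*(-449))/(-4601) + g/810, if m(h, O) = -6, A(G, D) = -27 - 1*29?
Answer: -20099081/208701360 ≈ -0.096305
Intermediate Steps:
A(G, D) = -56 (A(G, D) = -27 - 29 = -56)
g = -1/56 (g = 1/(-56) = -1/56 ≈ -0.017857)
(m(24, 5) - 1*(-449))/(-4601) + g/810 = (-6 - 1*(-449))/(-4601) - 1/56/810 = (-6 + 449)*(-1/4601) - 1/56*1/810 = 443*(-1/4601) - 1/45360 = -443/4601 - 1/45360 = -20099081/208701360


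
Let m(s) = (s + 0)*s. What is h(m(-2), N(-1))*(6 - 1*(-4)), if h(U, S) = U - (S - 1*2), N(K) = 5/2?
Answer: 35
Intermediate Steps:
m(s) = s² (m(s) = s*s = s²)
N(K) = 5/2 (N(K) = 5*(½) = 5/2)
h(U, S) = 2 + U - S (h(U, S) = U - (S - 2) = U - (-2 + S) = U + (2 - S) = 2 + U - S)
h(m(-2), N(-1))*(6 - 1*(-4)) = (2 + (-2)² - 1*5/2)*(6 - 1*(-4)) = (2 + 4 - 5/2)*(6 + 4) = (7/2)*10 = 35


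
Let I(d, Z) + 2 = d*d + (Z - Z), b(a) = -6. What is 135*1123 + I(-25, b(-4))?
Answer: 152228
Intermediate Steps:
I(d, Z) = -2 + d² (I(d, Z) = -2 + (d*d + (Z - Z)) = -2 + (d² + 0) = -2 + d²)
135*1123 + I(-25, b(-4)) = 135*1123 + (-2 + (-25)²) = 151605 + (-2 + 625) = 151605 + 623 = 152228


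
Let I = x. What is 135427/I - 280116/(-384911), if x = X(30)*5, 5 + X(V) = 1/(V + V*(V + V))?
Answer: -19076044389618/3521550739 ≈ -5416.9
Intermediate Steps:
X(V) = -5 + 1/(V + 2*V**2) (X(V) = -5 + 1/(V + V*(V + V)) = -5 + 1/(V + V*(2*V)) = -5 + 1/(V + 2*V**2))
x = -9149/366 (x = ((1 - 10*30**2 - 5*30)/(30*(1 + 2*30)))*5 = ((1 - 10*900 - 150)/(30*(1 + 60)))*5 = ((1/30)*(1 - 9000 - 150)/61)*5 = ((1/30)*(1/61)*(-9149))*5 = -9149/1830*5 = -9149/366 ≈ -24.997)
I = -9149/366 ≈ -24.997
135427/I - 280116/(-384911) = 135427/(-9149/366) - 280116/(-384911) = 135427*(-366/9149) - 280116*(-1/384911) = -49566282/9149 + 280116/384911 = -19076044389618/3521550739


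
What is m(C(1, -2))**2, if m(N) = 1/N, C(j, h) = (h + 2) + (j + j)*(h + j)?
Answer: 1/4 ≈ 0.25000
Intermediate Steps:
C(j, h) = 2 + h + 2*j*(h + j) (C(j, h) = (2 + h) + (2*j)*(h + j) = (2 + h) + 2*j*(h + j) = 2 + h + 2*j*(h + j))
m(C(1, -2))**2 = (1/(2 - 2 + 2*1**2 + 2*(-2)*1))**2 = (1/(2 - 2 + 2*1 - 4))**2 = (1/(2 - 2 + 2 - 4))**2 = (1/(-2))**2 = (-1/2)**2 = 1/4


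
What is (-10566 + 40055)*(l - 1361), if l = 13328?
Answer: 352894863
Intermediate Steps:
(-10566 + 40055)*(l - 1361) = (-10566 + 40055)*(13328 - 1361) = 29489*11967 = 352894863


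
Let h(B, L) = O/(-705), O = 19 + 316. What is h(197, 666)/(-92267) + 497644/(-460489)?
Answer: -6474141918905/5990799337383 ≈ -1.0807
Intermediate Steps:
O = 335
h(B, L) = -67/141 (h(B, L) = 335/(-705) = 335*(-1/705) = -67/141)
h(197, 666)/(-92267) + 497644/(-460489) = -67/141/(-92267) + 497644/(-460489) = -67/141*(-1/92267) + 497644*(-1/460489) = 67/13009647 - 497644/460489 = -6474141918905/5990799337383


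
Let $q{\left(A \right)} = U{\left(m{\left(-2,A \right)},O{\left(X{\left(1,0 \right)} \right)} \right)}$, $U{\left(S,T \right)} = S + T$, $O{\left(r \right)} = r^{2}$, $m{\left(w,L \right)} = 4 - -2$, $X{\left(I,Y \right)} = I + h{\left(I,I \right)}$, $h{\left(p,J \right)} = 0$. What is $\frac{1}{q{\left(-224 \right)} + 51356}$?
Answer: $\frac{1}{51363} \approx 1.9469 \cdot 10^{-5}$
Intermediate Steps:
$X{\left(I,Y \right)} = I$ ($X{\left(I,Y \right)} = I + 0 = I$)
$m{\left(w,L \right)} = 6$ ($m{\left(w,L \right)} = 4 + 2 = 6$)
$q{\left(A \right)} = 7$ ($q{\left(A \right)} = 6 + 1^{2} = 6 + 1 = 7$)
$\frac{1}{q{\left(-224 \right)} + 51356} = \frac{1}{7 + 51356} = \frac{1}{51363}$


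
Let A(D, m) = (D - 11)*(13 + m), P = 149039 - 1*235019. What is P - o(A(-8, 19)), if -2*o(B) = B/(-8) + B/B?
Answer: -171883/2 ≈ -85942.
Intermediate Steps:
P = -85980 (P = 149039 - 235019 = -85980)
A(D, m) = (-11 + D)*(13 + m)
o(B) = -1/2 + B/16 (o(B) = -(B/(-8) + B/B)/2 = -(B*(-1/8) + 1)/2 = -(-B/8 + 1)/2 = -(1 - B/8)/2 = -1/2 + B/16)
P - o(A(-8, 19)) = -85980 - (-1/2 + (-143 - 11*19 + 13*(-8) - 8*19)/16) = -85980 - (-1/2 + (-143 - 209 - 104 - 152)/16) = -85980 - (-1/2 + (1/16)*(-608)) = -85980 - (-1/2 - 38) = -85980 - 1*(-77/2) = -85980 + 77/2 = -171883/2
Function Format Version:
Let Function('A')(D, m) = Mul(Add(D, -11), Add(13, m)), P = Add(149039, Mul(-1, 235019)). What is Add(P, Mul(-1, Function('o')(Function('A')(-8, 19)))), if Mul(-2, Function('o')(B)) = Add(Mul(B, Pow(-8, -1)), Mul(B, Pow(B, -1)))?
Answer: Rational(-171883, 2) ≈ -85942.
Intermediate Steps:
P = -85980 (P = Add(149039, -235019) = -85980)
Function('A')(D, m) = Mul(Add(-11, D), Add(13, m))
Function('o')(B) = Add(Rational(-1, 2), Mul(Rational(1, 16), B)) (Function('o')(B) = Mul(Rational(-1, 2), Add(Mul(B, Pow(-8, -1)), Mul(B, Pow(B, -1)))) = Mul(Rational(-1, 2), Add(Mul(B, Rational(-1, 8)), 1)) = Mul(Rational(-1, 2), Add(Mul(Rational(-1, 8), B), 1)) = Mul(Rational(-1, 2), Add(1, Mul(Rational(-1, 8), B))) = Add(Rational(-1, 2), Mul(Rational(1, 16), B)))
Add(P, Mul(-1, Function('o')(Function('A')(-8, 19)))) = Add(-85980, Mul(-1, Add(Rational(-1, 2), Mul(Rational(1, 16), Add(-143, Mul(-11, 19), Mul(13, -8), Mul(-8, 19)))))) = Add(-85980, Mul(-1, Add(Rational(-1, 2), Mul(Rational(1, 16), Add(-143, -209, -104, -152))))) = Add(-85980, Mul(-1, Add(Rational(-1, 2), Mul(Rational(1, 16), -608)))) = Add(-85980, Mul(-1, Add(Rational(-1, 2), -38))) = Add(-85980, Mul(-1, Rational(-77, 2))) = Add(-85980, Rational(77, 2)) = Rational(-171883, 2)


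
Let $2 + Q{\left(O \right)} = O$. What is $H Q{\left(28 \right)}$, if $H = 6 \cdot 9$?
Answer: $1404$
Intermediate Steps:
$H = 54$
$Q{\left(O \right)} = -2 + O$
$H Q{\left(28 \right)} = 54 \left(-2 + 28\right) = 54 \cdot 26 = 1404$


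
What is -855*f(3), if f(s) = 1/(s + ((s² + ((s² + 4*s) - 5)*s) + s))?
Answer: -95/7 ≈ -13.571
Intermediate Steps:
f(s) = 1/(s² + 2*s + s*(-5 + s² + 4*s)) (f(s) = 1/(s + ((s² + (-5 + s² + 4*s)*s) + s)) = 1/(s + ((s² + s*(-5 + s² + 4*s)) + s)) = 1/(s + (s + s² + s*(-5 + s² + 4*s))) = 1/(s² + 2*s + s*(-5 + s² + 4*s)))
-855*f(3) = -855/(3*(-3 + 3² + 5*3)) = -285/(-3 + 9 + 15) = -285/21 = -855*1/63 = -95/7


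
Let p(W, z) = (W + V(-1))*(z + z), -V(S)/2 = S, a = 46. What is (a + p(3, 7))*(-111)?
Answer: -12876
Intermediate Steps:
V(S) = -2*S
p(W, z) = 2*z*(2 + W) (p(W, z) = (W - 2*(-1))*(z + z) = (W + 2)*(2*z) = (2 + W)*(2*z) = 2*z*(2 + W))
(a + p(3, 7))*(-111) = (46 + 2*7*(2 + 3))*(-111) = (46 + 2*7*5)*(-111) = (46 + 70)*(-111) = 116*(-111) = -12876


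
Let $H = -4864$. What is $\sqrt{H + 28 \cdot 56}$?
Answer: $4 i \sqrt{206} \approx 57.411 i$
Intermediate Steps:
$\sqrt{H + 28 \cdot 56} = \sqrt{-4864 + 28 \cdot 56} = \sqrt{-4864 + 1568} = \sqrt{-3296} = 4 i \sqrt{206}$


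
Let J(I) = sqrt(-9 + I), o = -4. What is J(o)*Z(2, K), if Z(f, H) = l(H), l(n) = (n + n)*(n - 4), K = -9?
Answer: 234*I*sqrt(13) ≈ 843.7*I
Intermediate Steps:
l(n) = 2*n*(-4 + n) (l(n) = (2*n)*(-4 + n) = 2*n*(-4 + n))
Z(f, H) = 2*H*(-4 + H)
J(o)*Z(2, K) = sqrt(-9 - 4)*(2*(-9)*(-4 - 9)) = sqrt(-13)*(2*(-9)*(-13)) = (I*sqrt(13))*234 = 234*I*sqrt(13)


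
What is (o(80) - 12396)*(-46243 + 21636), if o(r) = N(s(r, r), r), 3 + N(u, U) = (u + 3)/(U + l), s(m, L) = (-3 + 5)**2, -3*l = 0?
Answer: 24408003191/80 ≈ 3.0510e+8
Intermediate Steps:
l = 0 (l = -1/3*0 = 0)
s(m, L) = 4 (s(m, L) = 2**2 = 4)
N(u, U) = -3 + (3 + u)/U (N(u, U) = -3 + (u + 3)/(U + 0) = -3 + (3 + u)/U)
o(r) = (7 - 3*r)/r (o(r) = (3 + 4 - 3*r)/r = (7 - 3*r)/r)
(o(80) - 12396)*(-46243 + 21636) = ((-3 + 7/80) - 12396)*(-46243 + 21636) = ((-3 + 7*(1/80)) - 12396)*(-24607) = ((-3 + 7/80) - 12396)*(-24607) = (-233/80 - 12396)*(-24607) = -991913/80*(-24607) = 24408003191/80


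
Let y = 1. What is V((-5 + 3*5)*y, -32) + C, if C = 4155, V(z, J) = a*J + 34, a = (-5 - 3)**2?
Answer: 2141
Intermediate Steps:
a = 64 (a = (-8)**2 = 64)
V(z, J) = 34 + 64*J (V(z, J) = 64*J + 34 = 34 + 64*J)
V((-5 + 3*5)*y, -32) + C = (34 + 64*(-32)) + 4155 = (34 - 2048) + 4155 = -2014 + 4155 = 2141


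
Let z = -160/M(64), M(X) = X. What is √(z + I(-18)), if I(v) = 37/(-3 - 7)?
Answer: I*√155/5 ≈ 2.49*I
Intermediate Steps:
I(v) = -37/10 (I(v) = 37/(-10) = 37*(-⅒) = -37/10)
z = -5/2 (z = -160/64 = -160*1/64 = -5/2 ≈ -2.5000)
√(z + I(-18)) = √(-5/2 - 37/10) = √(-31/5) = I*√155/5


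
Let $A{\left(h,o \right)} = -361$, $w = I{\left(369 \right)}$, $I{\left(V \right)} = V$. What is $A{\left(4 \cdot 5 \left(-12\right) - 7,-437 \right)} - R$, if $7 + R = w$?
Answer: $-723$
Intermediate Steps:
$w = 369$
$R = 362$ ($R = -7 + 369 = 362$)
$A{\left(4 \cdot 5 \left(-12\right) - 7,-437 \right)} - R = -361 - 362 = -723$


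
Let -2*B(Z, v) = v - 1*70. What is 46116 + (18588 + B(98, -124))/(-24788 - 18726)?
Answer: 2006672939/43514 ≈ 46116.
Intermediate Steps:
B(Z, v) = 35 - v/2 (B(Z, v) = -(v - 1*70)/2 = -(v - 70)/2 = -(-70 + v)/2 = 35 - v/2)
46116 + (18588 + B(98, -124))/(-24788 - 18726) = 46116 + (18588 + (35 - ½*(-124)))/(-24788 - 18726) = 46116 + (18588 + (35 + 62))/(-43514) = 46116 + (18588 + 97)*(-1/43514) = 46116 + 18685*(-1/43514) = 46116 - 18685/43514 = 2006672939/43514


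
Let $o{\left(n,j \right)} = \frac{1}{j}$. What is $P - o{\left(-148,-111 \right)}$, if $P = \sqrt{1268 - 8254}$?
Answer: $\frac{1}{111} + i \sqrt{6986} \approx 0.009009 + 83.582 i$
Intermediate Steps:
$P = i \sqrt{6986}$ ($P = \sqrt{-6986} = i \sqrt{6986} \approx 83.582 i$)
$P - o{\left(-148,-111 \right)} = i \sqrt{6986} - \frac{1}{-111} = i \sqrt{6986} - - \frac{1}{111} = i \sqrt{6986} + \frac{1}{111} = \frac{1}{111} + i \sqrt{6986}$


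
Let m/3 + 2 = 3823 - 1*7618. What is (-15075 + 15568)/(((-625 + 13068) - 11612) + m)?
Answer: -493/10560 ≈ -0.046686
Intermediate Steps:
m = -11391 (m = -6 + 3*(3823 - 1*7618) = -6 + 3*(3823 - 7618) = -6 + 3*(-3795) = -6 - 11385 = -11391)
(-15075 + 15568)/(((-625 + 13068) - 11612) + m) = (-15075 + 15568)/(((-625 + 13068) - 11612) - 11391) = 493/((12443 - 11612) - 11391) = 493/(831 - 11391) = 493/(-10560) = 493*(-1/10560) = -493/10560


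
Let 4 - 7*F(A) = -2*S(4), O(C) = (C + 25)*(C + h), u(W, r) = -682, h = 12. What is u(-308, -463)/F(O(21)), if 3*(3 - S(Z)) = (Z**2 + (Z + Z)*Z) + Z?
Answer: 7161/37 ≈ 193.54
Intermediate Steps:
S(Z) = 3 - Z**2 - Z/3 (S(Z) = 3 - ((Z**2 + (Z + Z)*Z) + Z)/3 = 3 - ((Z**2 + (2*Z)*Z) + Z)/3 = 3 - ((Z**2 + 2*Z**2) + Z)/3 = 3 - (3*Z**2 + Z)/3 = 3 - (Z + 3*Z**2)/3 = 3 + (-Z**2 - Z/3) = 3 - Z**2 - Z/3)
O(C) = (12 + C)*(25 + C) (O(C) = (C + 25)*(C + 12) = (25 + C)*(12 + C) = (12 + C)*(25 + C))
F(A) = -74/21 (F(A) = 4/7 - (-2)*(3 - 1*4**2 - 1/3*4)/7 = 4/7 - (-2)*(3 - 1*16 - 4/3)/7 = 4/7 - (-2)*(3 - 16 - 4/3)/7 = 4/7 - (-2)*(-43)/(7*3) = 4/7 - 1/7*86/3 = 4/7 - 86/21 = -74/21)
u(-308, -463)/F(O(21)) = -682/(-74/21) = -682*(-21/74) = 7161/37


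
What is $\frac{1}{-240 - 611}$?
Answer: $- \frac{1}{851} \approx -0.0011751$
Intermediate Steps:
$\frac{1}{-240 - 611} = \frac{1}{-851} = - \frac{1}{851}$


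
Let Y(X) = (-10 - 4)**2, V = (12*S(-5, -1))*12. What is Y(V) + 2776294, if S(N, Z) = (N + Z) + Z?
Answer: 2776490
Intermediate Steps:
S(N, Z) = N + 2*Z
V = -1008 (V = (12*(-5 + 2*(-1)))*12 = (12*(-5 - 2))*12 = (12*(-7))*12 = -84*12 = -1008)
Y(X) = 196 (Y(X) = (-14)**2 = 196)
Y(V) + 2776294 = 196 + 2776294 = 2776490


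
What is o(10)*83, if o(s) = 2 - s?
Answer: -664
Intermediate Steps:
o(10)*83 = (2 - 1*10)*83 = (2 - 10)*83 = -8*83 = -664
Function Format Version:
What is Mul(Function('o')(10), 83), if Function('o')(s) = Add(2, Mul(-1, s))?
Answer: -664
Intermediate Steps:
Mul(Function('o')(10), 83) = Mul(Add(2, Mul(-1, 10)), 83) = Mul(Add(2, -10), 83) = Mul(-8, 83) = -664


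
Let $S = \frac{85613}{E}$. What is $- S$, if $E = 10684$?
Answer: $- \frac{85613}{10684} \approx -8.0132$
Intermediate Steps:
$S = \frac{85613}{10684} \approx 8.0132$
$- S = \left(-1\right) \frac{85613}{10684} = - \frac{85613}{10684}$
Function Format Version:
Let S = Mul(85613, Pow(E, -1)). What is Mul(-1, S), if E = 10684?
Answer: Rational(-85613, 10684) ≈ -8.0132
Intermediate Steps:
S = Rational(85613, 10684) (S = Mul(85613, Pow(10684, -1)) = Mul(85613, Rational(1, 10684)) = Rational(85613, 10684) ≈ 8.0132)
Mul(-1, S) = Mul(-1, Rational(85613, 10684)) = Rational(-85613, 10684)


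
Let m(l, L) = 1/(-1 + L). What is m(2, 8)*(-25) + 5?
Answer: 10/7 ≈ 1.4286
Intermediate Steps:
m(2, 8)*(-25) + 5 = -25/(-1 + 8) + 5 = -25/7 + 5 = 10/7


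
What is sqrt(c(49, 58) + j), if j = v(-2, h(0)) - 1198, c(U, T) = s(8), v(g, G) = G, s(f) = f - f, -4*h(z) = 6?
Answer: I*sqrt(4798)/2 ≈ 34.634*I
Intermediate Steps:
h(z) = -3/2 (h(z) = -1/4*6 = -3/2)
s(f) = 0
c(U, T) = 0
j = -2399/2 (j = -3/2 - 1198 = -2399/2 ≈ -1199.5)
sqrt(c(49, 58) + j) = sqrt(0 - 2399/2) = sqrt(-2399/2) = I*sqrt(4798)/2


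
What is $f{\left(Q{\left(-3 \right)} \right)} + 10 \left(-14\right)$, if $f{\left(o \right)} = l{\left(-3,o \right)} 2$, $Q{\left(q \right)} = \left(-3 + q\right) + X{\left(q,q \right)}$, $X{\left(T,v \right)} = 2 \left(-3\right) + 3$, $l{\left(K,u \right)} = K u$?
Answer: $-86$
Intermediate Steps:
$X{\left(T,v \right)} = -3$ ($X{\left(T,v \right)} = -6 + 3 = -3$)
$Q{\left(q \right)} = -6 + q$ ($Q{\left(q \right)} = \left(-3 + q\right) - 3 = -6 + q$)
$f{\left(o \right)} = - 6 o$ ($f{\left(o \right)} = - 3 o 2 = - 6 o$)
$f{\left(Q{\left(-3 \right)} \right)} + 10 \left(-14\right) = - 6 \left(-6 - 3\right) + 10 \left(-14\right) = \left(-6\right) \left(-9\right) - 140 = 54 - 140 = -86$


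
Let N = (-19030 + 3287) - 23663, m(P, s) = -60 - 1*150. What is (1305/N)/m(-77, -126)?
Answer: 87/551684 ≈ 0.00015770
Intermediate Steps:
m(P, s) = -210 (m(P, s) = -60 - 150 = -210)
N = -39406 (N = -15743 - 23663 = -39406)
(1305/N)/m(-77, -126) = (1305/(-39406))/(-210) = (1305*(-1/39406))*(-1/210) = -1305/39406*(-1/210) = 87/551684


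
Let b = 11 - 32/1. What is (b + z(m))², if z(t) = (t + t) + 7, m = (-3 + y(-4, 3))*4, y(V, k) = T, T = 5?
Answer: 4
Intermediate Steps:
y(V, k) = 5
b = -21 (b = 11 - 32 = -21)
m = 8 (m = (-3 + 5)*4 = 2*4 = 8)
z(t) = 7 + 2*t (z(t) = 2*t + 7 = 7 + 2*t)
(b + z(m))² = (-21 + (7 + 2*8))² = (-21 + (7 + 16))² = (-21 + 23)² = 2² = 4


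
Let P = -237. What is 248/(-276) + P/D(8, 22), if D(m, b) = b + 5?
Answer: -2003/207 ≈ -9.6763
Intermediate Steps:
D(m, b) = 5 + b
248/(-276) + P/D(8, 22) = 248/(-276) - 237/(5 + 22) = 248*(-1/276) - 237/27 = -62/69 - 237*1/27 = -62/69 - 79/9 = -2003/207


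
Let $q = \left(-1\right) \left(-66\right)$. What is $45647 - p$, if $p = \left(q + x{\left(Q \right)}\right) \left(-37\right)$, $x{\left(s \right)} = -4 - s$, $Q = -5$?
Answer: $48126$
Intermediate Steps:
$q = 66$
$p = -2479$ ($p = \left(66 - -1\right) \left(-37\right) = \left(66 + \left(-4 + 5\right)\right) \left(-37\right) = \left(66 + 1\right) \left(-37\right) = 67 \left(-37\right) = -2479$)
$45647 - p = 45647 - -2479 = 45647 + 2479 = 48126$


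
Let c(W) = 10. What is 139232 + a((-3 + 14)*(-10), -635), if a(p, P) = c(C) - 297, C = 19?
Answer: 138945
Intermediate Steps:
a(p, P) = -287 (a(p, P) = 10 - 297 = -287)
139232 + a((-3 + 14)*(-10), -635) = 139232 - 287 = 138945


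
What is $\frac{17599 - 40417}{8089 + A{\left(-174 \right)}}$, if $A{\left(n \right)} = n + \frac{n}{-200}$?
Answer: $- \frac{2281800}{791587} \approx -2.8826$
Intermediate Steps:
$A{\left(n \right)} = \frac{199 n}{200}$ ($A{\left(n \right)} = n + n \left(- \frac{1}{200}\right) = n - \frac{n}{200} = \frac{199 n}{200}$)
$\frac{17599 - 40417}{8089 + A{\left(-174 \right)}} = \frac{17599 - 40417}{8089 + \frac{199}{200} \left(-174\right)} = - \frac{22818}{8089 - \frac{17313}{100}} = - \frac{22818}{\frac{791587}{100}} = \left(-22818\right) \frac{100}{791587} = - \frac{2281800}{791587}$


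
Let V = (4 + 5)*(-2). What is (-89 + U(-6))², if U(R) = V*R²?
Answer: 543169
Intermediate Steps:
V = -18 (V = 9*(-2) = -18)
U(R) = -18*R²
(-89 + U(-6))² = (-89 - 18*(-6)²)² = (-89 - 18*36)² = (-89 - 648)² = (-737)² = 543169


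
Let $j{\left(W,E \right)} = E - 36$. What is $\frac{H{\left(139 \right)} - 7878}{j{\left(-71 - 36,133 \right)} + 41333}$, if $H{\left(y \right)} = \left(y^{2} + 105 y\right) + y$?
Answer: $\frac{26177}{41430} \approx 0.63184$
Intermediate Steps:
$H{\left(y \right)} = y^{2} + 106 y$
$j{\left(W,E \right)} = -36 + E$
$\frac{H{\left(139 \right)} - 7878}{j{\left(-71 - 36,133 \right)} + 41333} = \frac{139 \left(106 + 139\right) - 7878}{\left(-36 + 133\right) + 41333} = \frac{139 \cdot 245 - 7878}{97 + 41333} = \frac{34055 - 7878}{41430} = 26177 \cdot \frac{1}{41430} = \frac{26177}{41430}$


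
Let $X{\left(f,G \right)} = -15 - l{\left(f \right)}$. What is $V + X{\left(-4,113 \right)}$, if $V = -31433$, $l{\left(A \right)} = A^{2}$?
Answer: $-31464$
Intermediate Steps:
$X{\left(f,G \right)} = -15 - f^{2}$
$V + X{\left(-4,113 \right)} = -31433 - 31 = -31464$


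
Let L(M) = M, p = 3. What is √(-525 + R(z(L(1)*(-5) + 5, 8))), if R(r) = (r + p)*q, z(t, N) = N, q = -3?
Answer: 3*I*√62 ≈ 23.622*I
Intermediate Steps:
R(r) = -9 - 3*r (R(r) = (r + 3)*(-3) = (3 + r)*(-3) = -9 - 3*r)
√(-525 + R(z(L(1)*(-5) + 5, 8))) = √(-525 + (-9 - 3*8)) = √(-525 + (-9 - 24)) = √(-525 - 33) = √(-558) = 3*I*√62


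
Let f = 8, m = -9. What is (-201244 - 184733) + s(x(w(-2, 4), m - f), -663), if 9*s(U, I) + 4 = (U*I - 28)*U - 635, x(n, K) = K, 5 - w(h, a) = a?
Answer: -3665563/9 ≈ -4.0729e+5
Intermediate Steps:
w(h, a) = 5 - a
s(U, I) = -71 + U*(-28 + I*U)/9 (s(U, I) = -4/9 + ((U*I - 28)*U - 635)/9 = -4/9 + ((I*U - 28)*U - 635)/9 = -4/9 + ((-28 + I*U)*U - 635)/9 = -4/9 + (U*(-28 + I*U) - 635)/9 = -4/9 + (-635 + U*(-28 + I*U))/9 = -4/9 + (-635/9 + U*(-28 + I*U)/9) = -71 + U*(-28 + I*U)/9)
(-201244 - 184733) + s(x(w(-2, 4), m - f), -663) = (-201244 - 184733) + (-71 - 28*(-9 - 1*8)/9 + (⅑)*(-663)*(-9 - 1*8)²) = -385977 + (-71 - 28*(-9 - 8)/9 + (⅑)*(-663)*(-9 - 8)²) = -385977 + (-71 - 28/9*(-17) + (⅑)*(-663)*(-17)²) = -385977 + (-71 + 476/9 + (⅑)*(-663)*289) = -385977 + (-71 + 476/9 - 63869/3) = -385977 - 191770/9 = -3665563/9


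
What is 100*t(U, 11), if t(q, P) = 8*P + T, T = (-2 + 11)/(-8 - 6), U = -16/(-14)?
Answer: 61150/7 ≈ 8735.7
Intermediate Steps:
U = 8/7 (U = -16*(-1/14) = 8/7 ≈ 1.1429)
T = -9/14 (T = 9/(-14) = 9*(-1/14) = -9/14 ≈ -0.64286)
t(q, P) = -9/14 + 8*P (t(q, P) = 8*P - 9/14 = -9/14 + 8*P)
100*t(U, 11) = 100*(-9/14 + 8*11) = 100*(-9/14 + 88) = 100*(1223/14) = 61150/7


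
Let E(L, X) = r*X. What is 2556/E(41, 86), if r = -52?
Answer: -639/1118 ≈ -0.57156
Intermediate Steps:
E(L, X) = -52*X
2556/E(41, 86) = 2556/((-52*86)) = 2556/(-4472) = 2556*(-1/4472) = -639/1118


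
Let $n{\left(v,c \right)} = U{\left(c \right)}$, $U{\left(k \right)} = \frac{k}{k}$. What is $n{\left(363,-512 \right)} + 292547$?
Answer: $292548$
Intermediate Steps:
$U{\left(k \right)} = 1$
$n{\left(v,c \right)} = 1$
$n{\left(363,-512 \right)} + 292547 = 1 + 292547 = 292548$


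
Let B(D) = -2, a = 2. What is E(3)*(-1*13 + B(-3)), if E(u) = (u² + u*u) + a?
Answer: -300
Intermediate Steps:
E(u) = 2 + 2*u² (E(u) = (u² + u*u) + 2 = (u² + u²) + 2 = 2*u² + 2 = 2 + 2*u²)
E(3)*(-1*13 + B(-3)) = (2 + 2*3²)*(-1*13 - 2) = (2 + 2*9)*(-13 - 2) = (2 + 18)*(-15) = 20*(-15) = -300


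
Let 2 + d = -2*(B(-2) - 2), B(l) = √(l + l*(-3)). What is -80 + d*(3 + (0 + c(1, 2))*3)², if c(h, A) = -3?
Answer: -152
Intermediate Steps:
B(l) = √2*√(-l) (B(l) = √(l - 3*l) = √(-2*l) = √2*√(-l))
d = -2 (d = -2 - 2*(√2*√(-1*(-2)) - 2) = -2 - 2*(√2*√2 - 2) = -2 - 2*(2 - 2) = -2 - 2*0 = -2 + 0 = -2)
-80 + d*(3 + (0 + c(1, 2))*3)² = -80 - 2*(3 + (0 - 3)*3)² = -80 - 2*(3 - 3*3)² = -80 - 2*(3 - 9)² = -80 - 2*(-6)² = -80 - 2*36 = -80 - 72 = -152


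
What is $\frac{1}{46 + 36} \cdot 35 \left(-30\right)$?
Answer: $- \frac{525}{41} \approx -12.805$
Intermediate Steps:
$\frac{1}{46 + 36} \cdot 35 \left(-30\right) = \frac{1}{82} \cdot 35 \left(-30\right) = \frac{35}{82} \left(-30\right) = - \frac{525}{41}$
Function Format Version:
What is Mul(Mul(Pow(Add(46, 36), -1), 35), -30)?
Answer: Rational(-525, 41) ≈ -12.805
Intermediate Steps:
Mul(Mul(Pow(Add(46, 36), -1), 35), -30) = Mul(Mul(Pow(82, -1), 35), -30) = Mul(Mul(Rational(1, 82), 35), -30) = Mul(Rational(35, 82), -30) = Rational(-525, 41)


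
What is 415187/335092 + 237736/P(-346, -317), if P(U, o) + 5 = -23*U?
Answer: 82965413923/2664986676 ≈ 31.132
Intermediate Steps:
P(U, o) = -5 - 23*U
415187/335092 + 237736/P(-346, -317) = 415187/335092 + 237736/(-5 - 23*(-346)) = 415187*(1/335092) + 237736/(-5 + 7958) = 415187/335092 + 237736/7953 = 82965413923/2664986676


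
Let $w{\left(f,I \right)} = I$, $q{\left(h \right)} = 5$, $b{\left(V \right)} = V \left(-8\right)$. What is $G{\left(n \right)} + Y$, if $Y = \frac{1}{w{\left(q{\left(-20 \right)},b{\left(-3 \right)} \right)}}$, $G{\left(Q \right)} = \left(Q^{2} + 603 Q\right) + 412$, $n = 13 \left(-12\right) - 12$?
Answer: $- \frac{1744031}{24} \approx -72668.0$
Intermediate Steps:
$b{\left(V \right)} = - 8 V$
$n = -168$ ($n = -156 - 12 = -168$)
$G{\left(Q \right)} = 412 + Q^{2} + 603 Q$
$Y = \frac{1}{24}$ ($Y = \frac{1}{\left(-8\right) \left(-3\right)} = \frac{1}{24} \approx 0.041667$)
$G{\left(n \right)} + Y = \left(412 + \left(-168\right)^{2} + 603 \left(-168\right)\right) + \frac{1}{24} = \left(412 + 28224 - 101304\right) + \frac{1}{24} = -72668 + \frac{1}{24} = - \frac{1744031}{24}$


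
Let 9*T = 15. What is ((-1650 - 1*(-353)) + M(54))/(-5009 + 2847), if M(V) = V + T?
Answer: 1862/3243 ≈ 0.57416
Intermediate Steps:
T = 5/3 (T = (⅑)*15 = 5/3 ≈ 1.6667)
M(V) = 5/3 + V (M(V) = V + 5/3 = 5/3 + V)
((-1650 - 1*(-353)) + M(54))/(-5009 + 2847) = ((-1650 - 1*(-353)) + (5/3 + 54))/(-5009 + 2847) = ((-1650 + 353) + 167/3)/(-2162) = (-1297 + 167/3)*(-1/2162) = -3724/3*(-1/2162) = 1862/3243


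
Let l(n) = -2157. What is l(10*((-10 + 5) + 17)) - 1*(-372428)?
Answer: 370271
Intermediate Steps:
l(10*((-10 + 5) + 17)) - 1*(-372428) = -2157 - 1*(-372428) = -2157 + 372428 = 370271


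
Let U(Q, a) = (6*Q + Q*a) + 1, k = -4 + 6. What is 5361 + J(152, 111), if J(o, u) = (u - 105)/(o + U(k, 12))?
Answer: 337745/63 ≈ 5361.0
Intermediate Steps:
k = 2
U(Q, a) = 1 + 6*Q + Q*a
J(o, u) = (-105 + u)/(37 + o) (J(o, u) = (u - 105)/(o + (1 + 6*2 + 2*12)) = (-105 + u)/(o + (1 + 12 + 24)) = (-105 + u)/(o + 37) = (-105 + u)/(37 + o))
5361 + J(152, 111) = 5361 + (-105 + 111)/(37 + 152) = 5361 + 6/189 = 5361 + (1/189)*6 = 5361 + 2/63 = 337745/63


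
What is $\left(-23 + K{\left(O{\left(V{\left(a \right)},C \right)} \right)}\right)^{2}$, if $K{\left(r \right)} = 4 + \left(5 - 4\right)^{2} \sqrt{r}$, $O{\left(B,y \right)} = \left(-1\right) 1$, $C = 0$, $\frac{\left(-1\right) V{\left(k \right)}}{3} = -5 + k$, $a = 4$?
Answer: $\left(19 - i\right)^{2} \approx 360.0 - 38.0 i$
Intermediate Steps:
$V{\left(k \right)} = 15 - 3 k$ ($V{\left(k \right)} = - 3 \left(-5 + k\right) = 15 - 3 k$)
$O{\left(B,y \right)} = -1$
$K{\left(r \right)} = 4 + \sqrt{r}$ ($K{\left(r \right)} = 4 + 1^{2} \sqrt{r} = 4 + 1 \sqrt{r} = 4 + \sqrt{r}$)
$\left(-23 + K{\left(O{\left(V{\left(a \right)},C \right)} \right)}\right)^{2} = \left(-23 + \left(4 + \sqrt{-1}\right)\right)^{2} = \left(-23 + \left(4 + i\right)\right)^{2} = \left(-19 + i\right)^{2}$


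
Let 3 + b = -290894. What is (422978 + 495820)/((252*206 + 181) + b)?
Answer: -459399/119402 ≈ -3.8475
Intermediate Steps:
b = -290897 (b = -3 - 290894 = -290897)
(422978 + 495820)/((252*206 + 181) + b) = (422978 + 495820)/((252*206 + 181) - 290897) = 918798/((51912 + 181) - 290897) = 918798/(52093 - 290897) = 918798/(-238804) = 918798*(-1/238804) = -459399/119402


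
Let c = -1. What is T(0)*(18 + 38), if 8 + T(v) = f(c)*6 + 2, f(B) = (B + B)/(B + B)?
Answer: 0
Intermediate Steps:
f(B) = 1 (f(B) = (2*B)/((2*B)) = (2*B)*(1/(2*B)) = 1)
T(v) = 0 (T(v) = -8 + (1*6 + 2) = -8 + (6 + 2) = -8 + 8 = 0)
T(0)*(18 + 38) = 0*(18 + 38) = 0*56 = 0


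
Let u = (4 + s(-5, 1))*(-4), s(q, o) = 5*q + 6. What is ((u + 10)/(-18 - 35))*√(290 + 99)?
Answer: -70*√389/53 ≈ -26.049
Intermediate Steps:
s(q, o) = 6 + 5*q
u = 60 (u = (4 + (6 + 5*(-5)))*(-4) = (4 + (6 - 25))*(-4) = (4 - 19)*(-4) = -15*(-4) = 60)
((u + 10)/(-18 - 35))*√(290 + 99) = ((60 + 10)/(-18 - 35))*√(290 + 99) = (70/(-53))*√389 = (70*(-1/53))*√389 = -70*√389/53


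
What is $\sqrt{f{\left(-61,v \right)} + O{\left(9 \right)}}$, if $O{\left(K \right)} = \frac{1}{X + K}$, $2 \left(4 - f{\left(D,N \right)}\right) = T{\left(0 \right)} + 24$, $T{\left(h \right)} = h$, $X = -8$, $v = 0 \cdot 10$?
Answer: $i \sqrt{7} \approx 2.6458 i$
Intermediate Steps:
$v = 0$
$f{\left(D,N \right)} = -8$ ($f{\left(D,N \right)} = 4 - \frac{0 + 24}{2} = 4 - 12 = -8$)
$O{\left(K \right)} = \frac{1}{-8 + K}$
$\sqrt{f{\left(-61,v \right)} + O{\left(9 \right)}} = \sqrt{-8 + \frac{1}{-8 + 9}} = \sqrt{-8 + 1^{-1}} = \sqrt{-8 + 1} = \sqrt{-7} = i \sqrt{7}$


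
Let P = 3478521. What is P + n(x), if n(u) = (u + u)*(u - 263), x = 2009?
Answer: 10493949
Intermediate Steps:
n(u) = 2*u*(-263 + u) (n(u) = (2*u)*(-263 + u) = 2*u*(-263 + u))
P + n(x) = 3478521 + 2*2009*(-263 + 2009) = 3478521 + 2*2009*1746 = 3478521 + 7015428 = 10493949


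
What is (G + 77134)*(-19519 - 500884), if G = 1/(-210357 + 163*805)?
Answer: -3176820423267881/79142 ≈ -4.0141e+10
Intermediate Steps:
G = -1/79142 (G = 1/(-210357 + 131215) = 1/(-79142) = -1/79142 ≈ -1.2636e-5)
(G + 77134)*(-19519 - 500884) = (-1/79142 + 77134)*(-19519 - 500884) = (6104539027/79142)*(-520403) = -3176820423267881/79142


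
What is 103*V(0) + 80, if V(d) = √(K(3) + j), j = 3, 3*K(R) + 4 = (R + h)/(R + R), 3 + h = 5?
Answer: 80 + 103*√70/6 ≈ 223.63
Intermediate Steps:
h = 2 (h = -3 + 5 = 2)
K(R) = -4/3 + (2 + R)/(6*R) (K(R) = -4/3 + ((R + 2)/(R + R))/3 = -4/3 + ((2 + R)/((2*R)))/3 = -4/3 + ((2 + R)*(1/(2*R)))/3 = -4/3 + ((2 + R)/(2*R))/3 = -4/3 + (2 + R)/(6*R))
V(d) = √70/6 (V(d) = √((⅙)*(2 - 7*3)/3 + 3) = √((⅙)*(⅓)*(2 - 21) + 3) = √((⅙)*(⅓)*(-19) + 3) = √(-19/18 + 3) = √(35/18) = √70/6)
103*V(0) + 80 = 103*(√70/6) + 80 = 103*√70/6 + 80 = 80 + 103*√70/6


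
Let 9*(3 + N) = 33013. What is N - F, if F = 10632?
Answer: -62702/9 ≈ -6966.9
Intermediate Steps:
N = 32986/9 (N = -3 + (⅑)*33013 = -3 + 33013/9 = 32986/9 ≈ 3665.1)
N - F = 32986/9 - 1*10632 = 32986/9 - 10632 = -62702/9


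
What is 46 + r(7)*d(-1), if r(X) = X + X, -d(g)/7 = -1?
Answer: 144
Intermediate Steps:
d(g) = 7 (d(g) = -7*(-1) = 7)
r(X) = 2*X
46 + r(7)*d(-1) = 46 + (2*7)*7 = 46 + 14*7 = 46 + 98 = 144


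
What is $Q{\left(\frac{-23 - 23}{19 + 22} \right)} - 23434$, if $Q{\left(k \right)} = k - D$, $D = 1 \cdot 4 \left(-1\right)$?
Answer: $- \frac{960676}{41} \approx -23431.0$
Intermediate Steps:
$D = -4$ ($D = 4 \left(-1\right) = -4$)
$Q{\left(k \right)} = 4 + k$ ($Q{\left(k \right)} = k - -4 = k + 4 = 4 + k$)
$Q{\left(\frac{-23 - 23}{19 + 22} \right)} - 23434 = \left(4 + \frac{-23 - 23}{19 + 22}\right) - 23434 = \left(4 - \frac{46}{41}\right) - 23434 = \frac{118}{41} - 23434 = - \frac{960676}{41}$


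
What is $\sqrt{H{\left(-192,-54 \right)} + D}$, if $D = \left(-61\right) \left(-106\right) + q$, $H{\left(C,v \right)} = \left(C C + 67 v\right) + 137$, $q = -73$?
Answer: $4 \sqrt{2486} \approx 199.44$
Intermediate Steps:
$H{\left(C,v \right)} = 137 + C^{2} + 67 v$ ($H{\left(C,v \right)} = \left(C^{2} + 67 v\right) + 137 = 137 + C^{2} + 67 v$)
$D = 6393$ ($D = \left(-61\right) \left(-106\right) - 73 = 6466 - 73 = 6393$)
$\sqrt{H{\left(-192,-54 \right)} + D} = \sqrt{\left(137 + \left(-192\right)^{2} + 67 \left(-54\right)\right) + 6393} = \sqrt{\left(137 + 36864 - 3618\right) + 6393} = \sqrt{33383 + 6393} = \sqrt{39776} = 4 \sqrt{2486}$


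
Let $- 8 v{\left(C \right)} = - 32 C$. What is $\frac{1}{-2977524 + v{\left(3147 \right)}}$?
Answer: $- \frac{1}{2964936} \approx -3.3728 \cdot 10^{-7}$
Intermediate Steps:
$v{\left(C \right)} = 4 C$ ($v{\left(C \right)} = - \frac{\left(-32\right) C}{8} = 4 C$)
$\frac{1}{-2977524 + v{\left(3147 \right)}} = \frac{1}{-2977524 + 4 \cdot 3147} = \frac{1}{-2977524 + 12588} = \frac{1}{-2964936} = - \frac{1}{2964936}$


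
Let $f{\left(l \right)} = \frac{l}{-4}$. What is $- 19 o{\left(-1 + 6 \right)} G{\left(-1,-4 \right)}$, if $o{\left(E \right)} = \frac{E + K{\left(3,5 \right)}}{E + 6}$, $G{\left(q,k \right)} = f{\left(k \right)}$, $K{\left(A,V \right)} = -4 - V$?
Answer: $\frac{76}{11} \approx 6.9091$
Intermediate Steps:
$f{\left(l \right)} = - \frac{l}{4}$ ($f{\left(l \right)} = l \left(- \frac{1}{4}\right) = - \frac{l}{4}$)
$G{\left(q,k \right)} = - \frac{k}{4}$
$o{\left(E \right)} = \frac{-9 + E}{6 + E}$ ($o{\left(E \right)} = \frac{E - 9}{E + 6} = \frac{E - 9}{6 + E} = \frac{-9 + E}{6 + E}$)
$- 19 o{\left(-1 + 6 \right)} G{\left(-1,-4 \right)} = - 19 \frac{-9 + \left(-1 + 6\right)}{6 + \left(-1 + 6\right)} \left(\left(- \frac{1}{4}\right) \left(-4\right)\right) = - 19 \frac{-9 + 5}{6 + 5} \cdot 1 = - 19 \cdot \frac{1}{11} \left(-4\right) 1 = \left(-19\right) \left(- \frac{4}{11}\right) 1 = \frac{76}{11} \cdot 1 = \frac{76}{11}$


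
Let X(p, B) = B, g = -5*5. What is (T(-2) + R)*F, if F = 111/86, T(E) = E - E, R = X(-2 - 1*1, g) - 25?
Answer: -2775/43 ≈ -64.535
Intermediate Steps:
g = -25
R = -50 (R = -25 - 25 = -50)
T(E) = 0
F = 111/86 (F = 111*(1/86) = 111/86 ≈ 1.2907)
(T(-2) + R)*F = (0 - 50)*(111/86) = -50*111/86 = -2775/43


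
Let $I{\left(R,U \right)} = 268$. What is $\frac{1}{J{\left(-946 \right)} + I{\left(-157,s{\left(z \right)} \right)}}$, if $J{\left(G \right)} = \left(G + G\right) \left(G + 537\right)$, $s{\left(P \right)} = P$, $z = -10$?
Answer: $\frac{1}{774096} \approx 1.2918 \cdot 10^{-6}$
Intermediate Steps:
$J{\left(G \right)} = 2 G \left(537 + G\right)$
$\frac{1}{J{\left(-946 \right)} + I{\left(-157,s{\left(z \right)} \right)}} = \frac{1}{2 \left(-946\right) \left(537 - 946\right) + 268} = \frac{1}{2 \left(-946\right) \left(-409\right) + 268} = \frac{1}{773828 + 268} = \frac{1}{774096}$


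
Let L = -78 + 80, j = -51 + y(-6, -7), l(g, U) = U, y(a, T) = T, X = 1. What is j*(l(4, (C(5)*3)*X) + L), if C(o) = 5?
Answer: -986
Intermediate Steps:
j = -58 (j = -51 - 7 = -58)
L = 2
j*(l(4, (C(5)*3)*X) + L) = -58*((5*3)*1 + 2) = -58*(15*1 + 2) = -58*(15 + 2) = -58*17 = -986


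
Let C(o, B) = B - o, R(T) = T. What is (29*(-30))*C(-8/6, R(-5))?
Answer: 3190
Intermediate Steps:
(29*(-30))*C(-8/6, R(-5)) = (29*(-30))*(-5 - (-8)/6) = -870*(-5 - (-8)/6) = -870*(-5 - 1*(-4/3)) = -870*(-5 + 4/3) = -870*(-11/3) = 3190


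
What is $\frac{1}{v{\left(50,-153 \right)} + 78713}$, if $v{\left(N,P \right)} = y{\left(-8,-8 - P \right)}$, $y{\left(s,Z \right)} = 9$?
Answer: $\frac{1}{78722} \approx 1.2703 \cdot 10^{-5}$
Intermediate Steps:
$v{\left(N,P \right)} = 9$
$\frac{1}{v{\left(50,-153 \right)} + 78713} = \frac{1}{9 + 78713} = \frac{1}{78722}$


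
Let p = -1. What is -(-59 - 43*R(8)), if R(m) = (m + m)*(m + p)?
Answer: 4875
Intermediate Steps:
R(m) = 2*m*(-1 + m) (R(m) = (m + m)*(m - 1) = (2*m)*(-1 + m) = 2*m*(-1 + m))
-(-59 - 43*R(8)) = -(-59 - 86*8*(-1 + 8)) = -(-59 - 86*8*7) = -(-59 - 43*112) = -(-59 - 4816) = -1*(-4875) = 4875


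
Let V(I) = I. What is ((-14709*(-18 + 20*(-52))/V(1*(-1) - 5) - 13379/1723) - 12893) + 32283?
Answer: -4435527110/1723 ≈ -2.5743e+6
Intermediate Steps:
((-14709*(-18 + 20*(-52))/V(1*(-1) - 5) - 13379/1723) - 12893) + 32283 = ((-14709*(-18 + 20*(-52))/(1*(-1) - 5) - 13379/1723) - 12893) + 32283 = ((-14709*(-18 - 1040)/(-1 - 5) - 13379*1/1723) - 12893) + 32283 = ((-14709/((-6/(-1058))) - 13379/1723) - 12893) + 32283 = ((-14709/((-6*(-1/1058))) - 13379/1723) - 12893) + 32283 = ((-14709/3/529 - 13379/1723) - 12893) + 32283 = ((-14709*529/3 - 13379/1723) - 12893) + 32283 = ((-2593687 - 13379/1723) - 12893) + 32283 = (-4468936080/1723 - 12893) + 32283 = -4491150719/1723 + 32283 = -4435527110/1723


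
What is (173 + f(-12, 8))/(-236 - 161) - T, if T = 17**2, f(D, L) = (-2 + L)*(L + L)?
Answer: -115002/397 ≈ -289.68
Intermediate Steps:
f(D, L) = 2*L*(-2 + L) (f(D, L) = (-2 + L)*(2*L) = 2*L*(-2 + L))
T = 289
(173 + f(-12, 8))/(-236 - 161) - T = (173 + 2*8*(-2 + 8))/(-236 - 161) - 1*289 = (173 + 2*8*6)/(-397) - 289 = (173 + 96)*(-1/397) - 289 = 269*(-1/397) - 289 = -269/397 - 289 = -115002/397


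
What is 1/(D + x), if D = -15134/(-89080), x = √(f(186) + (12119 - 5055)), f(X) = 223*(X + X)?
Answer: -48147740/25511808996073 + 3967623200*√22505/178582662972511 ≈ 0.0033311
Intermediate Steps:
f(X) = 446*X (f(X) = 223*(2*X) = 446*X)
x = 2*√22505 (x = √(446*186 + (12119 - 5055)) = √(82956 + 7064) = √90020 = 2*√22505 ≈ 300.03)
D = 7567/44540 (D = -15134*(-1/89080) = 7567/44540 ≈ 0.16989)
1/(D + x) = 1/(7567/44540 + 2*√22505)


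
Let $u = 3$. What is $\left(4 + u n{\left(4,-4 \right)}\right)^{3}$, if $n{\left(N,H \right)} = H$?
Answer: $-512$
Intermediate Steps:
$\left(4 + u n{\left(4,-4 \right)}\right)^{3} = \left(4 + 3 \left(-4\right)\right)^{3} = \left(4 - 12\right)^{3} = \left(-8\right)^{3} = -512$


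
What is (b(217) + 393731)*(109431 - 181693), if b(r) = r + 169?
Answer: -28479682654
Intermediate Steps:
b(r) = 169 + r
(b(217) + 393731)*(109431 - 181693) = ((169 + 217) + 393731)*(109431 - 181693) = (386 + 393731)*(-72262) = 394117*(-72262) = -28479682654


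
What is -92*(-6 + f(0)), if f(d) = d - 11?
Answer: 1564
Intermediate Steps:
f(d) = -11 + d
-92*(-6 + f(0)) = -92*(-6 + (-11 + 0)) = -92*(-6 - 11) = -92*(-17) = 1564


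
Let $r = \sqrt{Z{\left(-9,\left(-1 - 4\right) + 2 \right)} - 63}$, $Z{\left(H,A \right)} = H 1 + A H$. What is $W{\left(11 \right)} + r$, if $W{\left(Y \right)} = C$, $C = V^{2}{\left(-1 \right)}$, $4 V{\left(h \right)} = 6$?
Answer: $\frac{9}{4} + 3 i \sqrt{5} \approx 2.25 + 6.7082 i$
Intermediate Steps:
$V{\left(h \right)} = \frac{3}{2}$ ($V{\left(h \right)} = \frac{1}{4} \cdot 6 = \frac{3}{2}$)
$Z{\left(H,A \right)} = H + A H$
$C = \frac{9}{4}$ ($C = \left(\frac{3}{2}\right)^{2} = \frac{9}{4} \approx 2.25$)
$W{\left(Y \right)} = \frac{9}{4}$
$r = 3 i \sqrt{5}$ ($r = \sqrt{- 9 \left(1 + \left(\left(-1 - 4\right) + 2\right)\right) - 63} = \sqrt{- 9 \left(1 + \left(-5 + 2\right)\right) - 63} = \sqrt{- 9 \left(1 - 3\right) - 63} = \sqrt{\left(-9\right) \left(-2\right) - 63} = \sqrt{18 - 63} = \sqrt{-45} = 3 i \sqrt{5} \approx 6.7082 i$)
$W{\left(11 \right)} + r = \frac{9}{4} + 3 i \sqrt{5}$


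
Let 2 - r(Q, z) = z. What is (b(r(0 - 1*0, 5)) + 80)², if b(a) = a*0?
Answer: 6400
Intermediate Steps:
r(Q, z) = 2 - z
b(a) = 0
(b(r(0 - 1*0, 5)) + 80)² = (0 + 80)² = 80² = 6400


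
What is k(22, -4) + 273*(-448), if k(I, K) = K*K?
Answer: -122288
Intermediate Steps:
k(I, K) = K**2
k(22, -4) + 273*(-448) = (-4)**2 + 273*(-448) = 16 - 122304 = -122288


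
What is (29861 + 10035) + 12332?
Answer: 52228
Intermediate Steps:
(29861 + 10035) + 12332 = 39896 + 12332 = 52228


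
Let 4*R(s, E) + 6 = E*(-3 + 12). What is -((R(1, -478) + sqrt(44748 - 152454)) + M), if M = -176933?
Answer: 178010 - I*sqrt(107706) ≈ 1.7801e+5 - 328.19*I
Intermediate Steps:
R(s, E) = -3/2 + 9*E/4 (R(s, E) = -3/2 + (E*(-3 + 12))/4 = -3/2 + (E*9)/4 = -3/2 + (9*E)/4 = -3/2 + 9*E/4)
-((R(1, -478) + sqrt(44748 - 152454)) + M) = -(((-3/2 + (9/4)*(-478)) + sqrt(44748 - 152454)) - 176933) = -(((-3/2 - 2151/2) + sqrt(-107706)) - 176933) = -((-1077 + I*sqrt(107706)) - 176933) = -(-178010 + I*sqrt(107706)) = 178010 - I*sqrt(107706)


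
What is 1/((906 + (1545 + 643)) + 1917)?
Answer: 1/5011 ≈ 0.00019956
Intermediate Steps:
1/((906 + (1545 + 643)) + 1917) = 1/((906 + 2188) + 1917) = 1/(3094 + 1917) = 1/5011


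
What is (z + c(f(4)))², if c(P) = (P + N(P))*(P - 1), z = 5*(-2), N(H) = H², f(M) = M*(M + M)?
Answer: 1070991076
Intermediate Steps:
f(M) = 2*M² (f(M) = M*(2*M) = 2*M²)
z = -10
c(P) = (-1 + P)*(P + P²) (c(P) = (P + P²)*(P - 1) = (P + P²)*(-1 + P) = (-1 + P)*(P + P²))
(z + c(f(4)))² = (-10 + ((2*4²)³ - 2*4²))² = (-10 + ((2*16)³ - 2*16))² = (-10 + (32³ - 1*32))² = (-10 + (32768 - 32))² = (-10 + 32736)² = 32726² = 1070991076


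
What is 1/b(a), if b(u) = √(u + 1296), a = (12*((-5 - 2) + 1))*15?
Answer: √6/36 ≈ 0.068041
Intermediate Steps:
a = -1080 (a = (12*(-7 + 1))*15 = (12*(-6))*15 = -72*15 = -1080)
b(u) = √(1296 + u)
1/b(a) = 1/(√(1296 - 1080)) = 1/(√216) = 1/(6*√6) = √6/36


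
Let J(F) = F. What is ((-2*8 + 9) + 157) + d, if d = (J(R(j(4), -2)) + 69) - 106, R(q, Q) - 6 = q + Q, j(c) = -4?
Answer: 113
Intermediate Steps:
R(q, Q) = 6 + Q + q (R(q, Q) = 6 + (q + Q) = 6 + (Q + q) = 6 + Q + q)
d = -37 (d = ((6 - 2 - 4) + 69) - 106 = (0 + 69) - 106 = 69 - 106 = -37)
((-2*8 + 9) + 157) + d = ((-2*8 + 9) + 157) - 37 = ((-16 + 9) + 157) - 37 = (-7 + 157) - 37 = 150 - 37 = 113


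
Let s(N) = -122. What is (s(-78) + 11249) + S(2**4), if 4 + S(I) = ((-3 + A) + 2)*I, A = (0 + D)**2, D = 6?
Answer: 11683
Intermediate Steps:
A = 36 (A = (0 + 6)**2 = 6**2 = 36)
S(I) = -4 + 35*I (S(I) = -4 + ((-3 + 36) + 2)*I = -4 + (33 + 2)*I = -4 + 35*I)
(s(-78) + 11249) + S(2**4) = (-122 + 11249) + (-4 + 35*2**4) = 11127 + (-4 + 35*16) = 11127 + (-4 + 560) = 11127 + 556 = 11683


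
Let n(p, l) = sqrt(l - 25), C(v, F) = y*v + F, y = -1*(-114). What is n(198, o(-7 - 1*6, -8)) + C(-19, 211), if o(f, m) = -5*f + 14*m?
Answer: -1955 + 6*I*sqrt(2) ≈ -1955.0 + 8.4853*I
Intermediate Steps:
y = 114
C(v, F) = F + 114*v (C(v, F) = 114*v + F = F + 114*v)
n(p, l) = sqrt(-25 + l)
n(198, o(-7 - 1*6, -8)) + C(-19, 211) = sqrt(-25 + (-5*(-7 - 1*6) + 14*(-8))) + (211 + 114*(-19)) = sqrt(-25 + (-5*(-7 - 6) - 112)) + (211 - 2166) = sqrt(-25 + (-5*(-13) - 112)) - 1955 = sqrt(-25 + (65 - 112)) - 1955 = sqrt(-25 - 47) - 1955 = sqrt(-72) - 1955 = 6*I*sqrt(2) - 1955 = -1955 + 6*I*sqrt(2)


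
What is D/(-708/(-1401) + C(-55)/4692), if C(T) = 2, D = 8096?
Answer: 8869831872/554123 ≈ 16007.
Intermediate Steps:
D/(-708/(-1401) + C(-55)/4692) = 8096/(-708/(-1401) + 2/4692) = 8096/(-708*(-1/1401) + 2*(1/4692)) = 8096/(236/467 + 1/2346) = 8096/(554123/1095582) = 8096*(1095582/554123) = 8869831872/554123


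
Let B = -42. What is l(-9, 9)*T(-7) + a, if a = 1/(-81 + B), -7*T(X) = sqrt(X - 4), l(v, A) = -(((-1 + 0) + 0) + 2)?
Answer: -1/123 + I*sqrt(11)/7 ≈ -0.0081301 + 0.4738*I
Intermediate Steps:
l(v, A) = -1 (l(v, A) = -((-1 + 0) + 2) = -(-1 + 2) = -1*1 = -1)
T(X) = -sqrt(-4 + X)/7 (T(X) = -sqrt(X - 4)/7 = -sqrt(-4 + X)/7)
a = -1/123 (a = 1/(-81 - 42) = 1/(-123) = -1/123 ≈ -0.0081301)
l(-9, 9)*T(-7) + a = -(-1)*sqrt(-4 - 7)/7 - 1/123 = -(-1)*sqrt(-11)/7 - 1/123 = -(-1)*I*sqrt(11)/7 - 1/123 = I*sqrt(11)/7 - 1/123 = -1/123 + I*sqrt(11)/7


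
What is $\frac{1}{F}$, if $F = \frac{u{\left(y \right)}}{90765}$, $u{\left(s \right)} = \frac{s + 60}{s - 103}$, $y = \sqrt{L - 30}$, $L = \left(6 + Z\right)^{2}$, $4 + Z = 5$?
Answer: $- \frac{562652235}{3581} + \frac{14794695 \sqrt{19}}{3581} \approx -1.3911 \cdot 10^{5}$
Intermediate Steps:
$Z = 1$ ($Z = -4 + 5 = 1$)
$L = 49$ ($L = \left(6 + 1\right)^{2} = 7^{2} = 49$)
$y = \sqrt{19}$ ($y = \sqrt{49 - 30} = \sqrt{19} \approx 4.3589$)
$u{\left(s \right)} = \frac{60 + s}{-103 + s}$
$F = \frac{60 + \sqrt{19}}{90765 \left(-103 + \sqrt{19}\right)}$ ($F = \frac{\frac{1}{-103 + \sqrt{19}} \left(60 + \sqrt{19}\right)}{90765} = \frac{60 + \sqrt{19}}{-103 + \sqrt{19}} \cdot \frac{1}{90765} = \frac{60 + \sqrt{19}}{90765 \left(-103 + \sqrt{19}\right)} \approx -7.1884 \cdot 10^{-6}$)
$\frac{1}{F} = \frac{1}{- \frac{6199}{961201350} - \frac{163 \sqrt{19}}{961201350}}$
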